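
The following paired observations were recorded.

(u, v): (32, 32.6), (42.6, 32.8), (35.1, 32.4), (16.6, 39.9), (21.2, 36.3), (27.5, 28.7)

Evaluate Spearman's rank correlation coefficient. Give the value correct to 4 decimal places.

Rank u: 4, 6, 5, 1, 2, 3
Rank v: 3, 4, 2, 6, 5, 1
d = rank(u) − rank(v): 1, 2, 3, -5, -3, 2; Σd² = 52
ρ = 1 − 6Σd² / [n(n²−1)] = 1 − 6×52 / (6×35) = 1 − 312/210 ≈ -0.4857

-0.4857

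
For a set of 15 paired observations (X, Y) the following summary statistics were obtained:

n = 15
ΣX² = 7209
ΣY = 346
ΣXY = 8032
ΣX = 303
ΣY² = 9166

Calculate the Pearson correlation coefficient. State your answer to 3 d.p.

r = (nΣXY − ΣXΣY) / √[(nΣX² − (ΣX)²)(nΣY² − (ΣY)²)]
Numerator: 15×8032 − 303×346 = 15642
Denominator: √[(108135 − 91809)(137490 − 119716)] = √[16326 × 17774] = 17034.6213
r = 15642 / 17034.6213 ≈ 0.918

0.918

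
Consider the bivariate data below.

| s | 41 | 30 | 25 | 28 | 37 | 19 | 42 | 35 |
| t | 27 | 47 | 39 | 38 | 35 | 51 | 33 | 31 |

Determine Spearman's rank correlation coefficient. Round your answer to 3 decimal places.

-0.810

Rank s: 7, 4, 2, 3, 6, 1, 8, 5
Rank t: 1, 7, 6, 5, 4, 8, 3, 2
d = rank(s) − rank(t): 6, -3, -4, -2, 2, -7, 5, 3; Σd² = 152
ρ = 1 − 6Σd² / [n(n²−1)] = 1 − 6×152 / (8×63) = 1 − 912/504 ≈ -0.810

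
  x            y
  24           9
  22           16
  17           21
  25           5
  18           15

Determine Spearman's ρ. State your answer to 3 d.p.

Rank x: 4, 3, 1, 5, 2
Rank y: 2, 4, 5, 1, 3
d = rank(x) − rank(y): 2, -1, -4, 4, -1; Σd² = 38
ρ = 1 − 6Σd² / [n(n²−1)] = 1 − 6×38 / (5×24) = 1 − 228/120 ≈ -0.900

-0.900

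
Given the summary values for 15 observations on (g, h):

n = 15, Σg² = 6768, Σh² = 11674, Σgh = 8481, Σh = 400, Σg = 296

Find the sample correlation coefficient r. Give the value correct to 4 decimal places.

0.6082

r = (nΣgh − ΣgΣh) / √[(nΣg² − (Σg)²)(nΣh² − (Σh)²)]
Numerator: 15×8481 − 296×400 = 8815
Denominator: √[(101520 − 87616)(175110 − 160000)] = √[13904 × 15110] = 14494.4624
r = 8815 / 14494.4624 ≈ 0.6082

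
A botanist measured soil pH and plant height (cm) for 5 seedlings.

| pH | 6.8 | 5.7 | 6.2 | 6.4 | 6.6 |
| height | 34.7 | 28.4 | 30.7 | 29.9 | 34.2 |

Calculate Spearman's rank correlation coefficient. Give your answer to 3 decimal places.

Rank pH: 5, 1, 2, 3, 4
Rank height: 5, 1, 3, 2, 4
d = rank(pH) − rank(height): 0, 0, -1, 1, 0; Σd² = 2
ρ = 1 − 6Σd² / [n(n²−1)] = 1 − 6×2 / (5×24) = 1 − 12/120 ≈ 0.900

0.900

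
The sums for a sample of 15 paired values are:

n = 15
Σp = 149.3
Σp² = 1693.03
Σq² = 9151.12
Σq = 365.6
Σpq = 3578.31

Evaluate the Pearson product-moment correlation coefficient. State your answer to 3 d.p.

r = (nΣpq − ΣpΣq) / √[(nΣp² − (Σp)²)(nΣq² − (Σq)²)]
Numerator: 15×3578.31 − 149.3×365.6 = -909.43
Denominator: √[(25395.45 − 22290.49)(137266.8 − 133663.36)] = √[3104.96 × 3603.44] = 3344.9271
r = -909.43 / 3344.9271 ≈ -0.272

-0.272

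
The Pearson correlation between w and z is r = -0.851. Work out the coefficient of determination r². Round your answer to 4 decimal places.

r² = (-0.851)² = 0.7242

0.7242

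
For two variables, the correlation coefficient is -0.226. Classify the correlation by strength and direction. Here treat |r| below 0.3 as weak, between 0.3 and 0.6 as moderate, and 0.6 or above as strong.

weak negative

r = -0.226 < 0 so the relationship is negative.
|r| = 0.226, which falls in the weak range.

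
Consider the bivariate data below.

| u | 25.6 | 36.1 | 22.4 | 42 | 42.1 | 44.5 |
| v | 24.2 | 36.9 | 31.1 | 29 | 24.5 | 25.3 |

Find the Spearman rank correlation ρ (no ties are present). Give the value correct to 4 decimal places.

Rank u: 2, 3, 1, 4, 5, 6
Rank v: 1, 6, 5, 4, 2, 3
d = rank(u) − rank(v): 1, -3, -4, 0, 3, 3; Σd² = 44
ρ = 1 − 6Σd² / [n(n²−1)] = 1 − 6×44 / (6×35) = 1 − 264/210 ≈ -0.2571

-0.2571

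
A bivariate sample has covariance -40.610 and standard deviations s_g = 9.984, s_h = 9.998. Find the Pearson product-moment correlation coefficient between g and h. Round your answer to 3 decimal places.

r = Cov(g,h) / (s_g · s_h) = -40.610 / (9.984 × 9.998)
  = -40.610 / 99.8200 ≈ -0.407

-0.407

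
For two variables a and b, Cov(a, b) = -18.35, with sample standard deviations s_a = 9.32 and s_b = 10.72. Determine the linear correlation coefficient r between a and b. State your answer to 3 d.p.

r = Cov(a,b) / (s_a · s_b) = -18.35 / (9.32 × 10.72)
  = -18.35 / 99.9104 ≈ -0.184

-0.184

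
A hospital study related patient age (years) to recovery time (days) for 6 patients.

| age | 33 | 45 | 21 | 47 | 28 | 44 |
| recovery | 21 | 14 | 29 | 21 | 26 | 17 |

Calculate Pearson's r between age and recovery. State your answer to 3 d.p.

-0.870

n = 6, Σx = 218, Σy = 128, Σx² = 8484, Σy² = 2884, Σxy = 4395
nΣxy − ΣxΣy = 26370 − 27904 = -1534
nΣx² − (Σx)² = 50904 − 47524 = 3380; nΣy² − (Σy)² = 17304 − 16384 = 920
r = -1534 / √(3380 × 920) = -1534 / 1763.4058 ≈ -0.870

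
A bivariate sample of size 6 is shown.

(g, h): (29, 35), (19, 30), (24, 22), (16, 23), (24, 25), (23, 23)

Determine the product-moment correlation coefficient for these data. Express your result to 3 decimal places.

0.476

n = 6, Σg = 135, Σh = 158, Σg² = 3139, Σh² = 4292, Σgh = 3610
nΣgh − ΣgΣh = 21660 − 21330 = 330
nΣg² − (Σg)² = 18834 − 18225 = 609; nΣh² − (Σh)² = 25752 − 24964 = 788
r = 330 / √(609 × 788) = 330 / 692.7424 ≈ 0.476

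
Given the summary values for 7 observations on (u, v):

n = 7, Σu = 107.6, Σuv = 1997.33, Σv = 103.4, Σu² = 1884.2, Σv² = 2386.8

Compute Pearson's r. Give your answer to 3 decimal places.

0.917

r = (nΣuv − ΣuΣv) / √[(nΣu² − (Σu)²)(nΣv² − (Σv)²)]
Numerator: 7×1997.33 − 107.6×103.4 = 2855.47
Denominator: √[(13189.4 − 11577.76)(16707.6 − 10691.56)] = √[1611.64 × 6016.04] = 3113.7904
r = 2855.47 / 3113.7904 ≈ 0.917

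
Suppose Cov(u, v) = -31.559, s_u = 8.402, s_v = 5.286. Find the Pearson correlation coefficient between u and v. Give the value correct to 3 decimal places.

r = Cov(u,v) / (s_u · s_v) = -31.559 / (8.402 × 5.286)
  = -31.559 / 44.4130 ≈ -0.711

-0.711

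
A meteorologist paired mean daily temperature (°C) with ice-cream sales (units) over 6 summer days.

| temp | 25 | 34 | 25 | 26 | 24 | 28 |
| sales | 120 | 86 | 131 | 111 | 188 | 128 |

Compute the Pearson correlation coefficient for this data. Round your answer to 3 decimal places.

n = 6, Σx = 162, Σy = 764, Σx² = 4442, Σy² = 103006, Σxy = 20181
nΣxy − ΣxΣy = 121086 − 123768 = -2682
nΣx² − (Σx)² = 26652 − 26244 = 408; nΣy² − (Σy)² = 618036 − 583696 = 34340
r = -2682 / √(408 × 34340) = -2682 / 3743.0896 ≈ -0.717

-0.717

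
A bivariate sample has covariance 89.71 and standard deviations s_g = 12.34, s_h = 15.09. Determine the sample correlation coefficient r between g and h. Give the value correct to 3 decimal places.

0.482

r = Cov(g,h) / (s_g · s_h) = 89.71 / (12.34 × 15.09)
  = 89.71 / 186.2106 ≈ 0.482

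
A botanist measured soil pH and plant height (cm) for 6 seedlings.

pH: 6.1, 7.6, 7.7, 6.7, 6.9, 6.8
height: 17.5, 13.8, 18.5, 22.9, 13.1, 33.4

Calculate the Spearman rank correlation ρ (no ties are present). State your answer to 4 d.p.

-0.2571

Rank pH: 1, 5, 6, 2, 4, 3
Rank height: 3, 2, 4, 5, 1, 6
d = rank(pH) − rank(height): -2, 3, 2, -3, 3, -3; Σd² = 44
ρ = 1 − 6Σd² / [n(n²−1)] = 1 − 6×44 / (6×35) = 1 − 264/210 ≈ -0.2571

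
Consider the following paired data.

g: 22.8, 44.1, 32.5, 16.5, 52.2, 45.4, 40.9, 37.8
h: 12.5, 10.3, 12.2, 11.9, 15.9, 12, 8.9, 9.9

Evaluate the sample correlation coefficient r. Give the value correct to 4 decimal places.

0.1474

n = 8, Σg = 292.2, Σh = 93.6, Σg² = 11680.8, Σh² = 1126.82, Σgh = 3445.09
nΣgh − ΣgΣh = 27560.72 − 27349.92 = 210.8
nΣg² − (Σg)² = 93446.4 − 85380.84 = 8065.56; nΣh² − (Σh)² = 9014.56 − 8760.96 = 253.6
r = 210.8 / √(8065.56 × 253.6) = 210.8 / 1430.1839 ≈ 0.1474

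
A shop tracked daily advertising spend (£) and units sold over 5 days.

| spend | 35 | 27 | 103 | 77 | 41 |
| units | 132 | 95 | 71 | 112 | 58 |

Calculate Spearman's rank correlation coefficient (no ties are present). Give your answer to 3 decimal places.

-0.300

Rank spend: 2, 1, 5, 4, 3
Rank units: 5, 3, 2, 4, 1
d = rank(spend) − rank(units): -3, -2, 3, 0, 2; Σd² = 26
ρ = 1 − 6Σd² / [n(n²−1)] = 1 − 6×26 / (5×24) = 1 − 156/120 ≈ -0.300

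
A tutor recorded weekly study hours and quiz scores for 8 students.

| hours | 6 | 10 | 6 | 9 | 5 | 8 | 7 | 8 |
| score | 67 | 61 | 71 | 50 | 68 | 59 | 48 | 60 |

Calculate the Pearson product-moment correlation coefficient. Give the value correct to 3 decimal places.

n = 8, Σx = 59, Σy = 484, Σx² = 455, Σy² = 29760, Σxy = 3516
nΣxy − ΣxΣy = 28128 − 28556 = -428
nΣx² − (Σx)² = 3640 − 3481 = 159; nΣy² − (Σy)² = 238080 − 234256 = 3824
r = -428 / √(159 × 3824) = -428 / 779.7538 ≈ -0.549

-0.549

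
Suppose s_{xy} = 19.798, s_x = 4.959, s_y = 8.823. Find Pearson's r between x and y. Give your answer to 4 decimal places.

r = Cov(x,y) / (s_x · s_y) = 19.798 / (4.959 × 8.823)
  = 19.798 / 43.7533 ≈ 0.4525

0.4525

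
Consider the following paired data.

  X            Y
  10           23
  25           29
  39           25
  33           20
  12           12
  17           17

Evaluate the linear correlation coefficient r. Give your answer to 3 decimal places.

0.473

n = 6, ΣX = 136, ΣY = 126, ΣX² = 3768, ΣY² = 2828, ΣXY = 3023
nΣXY − ΣXΣY = 18138 − 17136 = 1002
nΣX² − (ΣX)² = 22608 − 18496 = 4112; nΣY² − (ΣY)² = 16968 − 15876 = 1092
r = 1002 / √(4112 × 1092) = 1002 / 2119.0337 ≈ 0.473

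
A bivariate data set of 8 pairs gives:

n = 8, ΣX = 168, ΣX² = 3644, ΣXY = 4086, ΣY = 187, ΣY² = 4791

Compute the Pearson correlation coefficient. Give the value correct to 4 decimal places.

0.7205

r = (nΣXY − ΣXΣY) / √[(nΣX² − (ΣX)²)(nΣY² − (ΣY)²)]
Numerator: 8×4086 − 168×187 = 1272
Denominator: √[(29152 − 28224)(38328 − 34969)] = √[928 × 3359] = 1765.5458
r = 1272 / 1765.5458 ≈ 0.7205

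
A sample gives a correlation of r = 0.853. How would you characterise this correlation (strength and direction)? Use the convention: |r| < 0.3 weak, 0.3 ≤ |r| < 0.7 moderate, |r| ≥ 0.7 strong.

strong positive

r = 0.853 > 0 so the relationship is positive.
|r| = 0.853, which falls in the strong range.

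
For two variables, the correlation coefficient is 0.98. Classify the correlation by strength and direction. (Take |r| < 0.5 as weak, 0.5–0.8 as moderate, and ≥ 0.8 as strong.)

strong positive

r = 0.98 > 0 so the relationship is positive.
|r| = 0.98, which falls in the strong range.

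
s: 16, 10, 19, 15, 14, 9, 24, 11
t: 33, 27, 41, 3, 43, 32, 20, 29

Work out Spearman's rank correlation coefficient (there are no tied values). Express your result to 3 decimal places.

-0.024

Rank s: 6, 2, 7, 5, 4, 1, 8, 3
Rank t: 6, 3, 7, 1, 8, 5, 2, 4
d = rank(s) − rank(t): 0, -1, 0, 4, -4, -4, 6, -1; Σd² = 86
ρ = 1 − 6Σd² / [n(n²−1)] = 1 − 6×86 / (8×63) = 1 − 516/504 ≈ -0.024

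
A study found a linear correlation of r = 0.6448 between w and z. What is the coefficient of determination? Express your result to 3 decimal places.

0.416

r² = (0.6448)² = 0.416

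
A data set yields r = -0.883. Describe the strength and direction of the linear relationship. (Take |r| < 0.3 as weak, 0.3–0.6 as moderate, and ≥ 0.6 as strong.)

strong negative

r = -0.883 < 0 so the relationship is negative.
|r| = 0.883, which falls in the strong range.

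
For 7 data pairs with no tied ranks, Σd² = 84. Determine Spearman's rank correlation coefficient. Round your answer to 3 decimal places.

ρ = 1 − 6Σd² / [n(n²−1)] = 1 − 6×84 / (7×48)
  = 1 − 504/336 = 1 − 1.5000 ≈ -0.500

-0.500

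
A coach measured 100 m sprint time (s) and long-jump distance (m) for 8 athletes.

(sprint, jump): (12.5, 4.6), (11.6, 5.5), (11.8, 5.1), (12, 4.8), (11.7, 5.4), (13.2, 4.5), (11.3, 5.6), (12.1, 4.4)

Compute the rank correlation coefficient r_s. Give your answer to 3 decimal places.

Rank sprint: 7, 2, 4, 5, 3, 8, 1, 6
Rank jump: 3, 7, 5, 4, 6, 2, 8, 1
d = rank(sprint) − rank(jump): 4, -5, -1, 1, -3, 6, -7, 5; Σd² = 162
ρ = 1 − 6Σd² / [n(n²−1)] = 1 − 6×162 / (8×63) = 1 − 972/504 ≈ -0.929

-0.929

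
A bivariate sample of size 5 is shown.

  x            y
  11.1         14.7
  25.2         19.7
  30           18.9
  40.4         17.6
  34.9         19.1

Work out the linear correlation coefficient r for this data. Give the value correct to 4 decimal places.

0.6217

n = 5, Σx = 141.6, Σy = 90, Σx² = 4508.42, Σy² = 1635.96, Σxy = 2604.24
nΣxy − ΣxΣy = 13021.2 − 12744 = 277.2
nΣx² − (Σx)² = 22542.1 − 20050.56 = 2491.54; nΣy² − (Σy)² = 8179.8 − 8100 = 79.8
r = 277.2 / √(2491.54 × 79.8) = 277.2 / 445.8978 ≈ 0.6217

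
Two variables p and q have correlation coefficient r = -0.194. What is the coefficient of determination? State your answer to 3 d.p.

r² = (-0.194)² = 0.038

0.038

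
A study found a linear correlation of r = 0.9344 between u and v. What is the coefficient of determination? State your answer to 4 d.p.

r² = (0.9344)² = 0.8731

0.8731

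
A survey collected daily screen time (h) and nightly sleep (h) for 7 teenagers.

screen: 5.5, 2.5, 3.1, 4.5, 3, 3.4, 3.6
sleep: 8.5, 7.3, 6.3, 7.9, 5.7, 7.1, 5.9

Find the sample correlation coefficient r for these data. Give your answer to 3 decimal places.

0.697

n = 7, Σx = 25.6, Σy = 48.7, Σx² = 99.88, Σy² = 345.35, Σxy = 182.56
nΣxy − ΣxΣy = 1277.92 − 1246.72 = 31.2
nΣx² − (Σx)² = 699.16 − 655.36 = 43.8; nΣy² − (Σy)² = 2417.45 − 2371.69 = 45.76
r = 31.2 / √(43.8 × 45.76) = 31.2 / 44.7693 ≈ 0.697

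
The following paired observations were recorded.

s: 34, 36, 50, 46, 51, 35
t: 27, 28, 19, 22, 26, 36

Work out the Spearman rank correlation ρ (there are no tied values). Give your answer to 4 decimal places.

-0.6571

Rank s: 1, 3, 5, 4, 6, 2
Rank t: 4, 5, 1, 2, 3, 6
d = rank(s) − rank(t): -3, -2, 4, 2, 3, -4; Σd² = 58
ρ = 1 − 6Σd² / [n(n²−1)] = 1 − 6×58 / (6×35) = 1 − 348/210 ≈ -0.6571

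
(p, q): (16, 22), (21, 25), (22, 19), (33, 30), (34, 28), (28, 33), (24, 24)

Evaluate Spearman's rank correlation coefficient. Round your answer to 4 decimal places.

0.6786

Rank p: 1, 2, 3, 6, 7, 5, 4
Rank q: 2, 4, 1, 6, 5, 7, 3
d = rank(p) − rank(q): -1, -2, 2, 0, 2, -2, 1; Σd² = 18
ρ = 1 − 6Σd² / [n(n²−1)] = 1 − 6×18 / (7×48) = 1 − 108/336 ≈ 0.6786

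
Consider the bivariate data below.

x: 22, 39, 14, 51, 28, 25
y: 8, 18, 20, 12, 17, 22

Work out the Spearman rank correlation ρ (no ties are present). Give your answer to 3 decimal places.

Rank x: 2, 5, 1, 6, 4, 3
Rank y: 1, 4, 5, 2, 3, 6
d = rank(x) − rank(y): 1, 1, -4, 4, 1, -3; Σd² = 44
ρ = 1 − 6Σd² / [n(n²−1)] = 1 − 6×44 / (6×35) = 1 − 264/210 ≈ -0.257

-0.257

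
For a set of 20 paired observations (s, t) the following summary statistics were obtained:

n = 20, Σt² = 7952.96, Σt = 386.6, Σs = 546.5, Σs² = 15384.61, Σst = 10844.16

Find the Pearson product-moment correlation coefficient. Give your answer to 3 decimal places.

r = (nΣst − ΣsΣt) / √[(nΣs² − (Σs)²)(nΣt² − (Σt)²)]
Numerator: 20×10844.16 − 546.5×386.6 = 5606.3
Denominator: √[(307692.2 − 298662.25)(159059.2 − 149459.56)] = √[9029.95 × 9599.64] = 9310.4387
r = 5606.3 / 9310.4387 ≈ 0.602

0.602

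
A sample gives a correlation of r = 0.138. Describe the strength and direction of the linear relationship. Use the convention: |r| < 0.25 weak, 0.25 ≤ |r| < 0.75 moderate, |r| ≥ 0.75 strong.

r = 0.138 > 0 so the relationship is positive.
|r| = 0.138, which falls in the weak range.

weak positive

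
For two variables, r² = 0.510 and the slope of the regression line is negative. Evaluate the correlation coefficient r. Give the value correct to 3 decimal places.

|r| = √0.510 = 0.714
The association is negative, so r = −0.714.

-0.714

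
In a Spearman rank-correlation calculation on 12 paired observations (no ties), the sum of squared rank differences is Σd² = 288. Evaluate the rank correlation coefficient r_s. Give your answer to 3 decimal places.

-0.007

ρ = 1 − 6Σd² / [n(n²−1)] = 1 − 6×288 / (12×143)
  = 1 − 1728/1716 = 1 − 1.0070 ≈ -0.007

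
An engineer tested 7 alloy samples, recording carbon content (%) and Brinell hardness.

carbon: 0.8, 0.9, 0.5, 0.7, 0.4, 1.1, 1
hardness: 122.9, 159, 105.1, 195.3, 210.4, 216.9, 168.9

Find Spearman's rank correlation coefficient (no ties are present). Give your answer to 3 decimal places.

Rank carbon: 4, 5, 2, 3, 1, 7, 6
Rank hardness: 2, 3, 1, 5, 6, 7, 4
d = rank(carbon) − rank(hardness): 2, 2, 1, -2, -5, 0, 2; Σd² = 42
ρ = 1 − 6Σd² / [n(n²−1)] = 1 − 6×42 / (7×48) = 1 − 252/336 ≈ 0.250

0.250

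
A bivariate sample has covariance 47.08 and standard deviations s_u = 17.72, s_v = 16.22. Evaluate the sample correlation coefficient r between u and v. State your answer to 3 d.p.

0.164

r = Cov(u,v) / (s_u · s_v) = 47.08 / (17.72 × 16.22)
  = 47.08 / 287.4184 ≈ 0.164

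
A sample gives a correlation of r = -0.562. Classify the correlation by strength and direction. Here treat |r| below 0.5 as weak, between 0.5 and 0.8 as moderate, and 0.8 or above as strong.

moderate negative

r = -0.562 < 0 so the relationship is negative.
|r| = 0.562, which falls in the moderate range.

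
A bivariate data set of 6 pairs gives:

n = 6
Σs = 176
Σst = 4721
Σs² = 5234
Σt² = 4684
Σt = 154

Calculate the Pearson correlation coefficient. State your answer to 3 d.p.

r = (nΣst − ΣsΣt) / √[(nΣs² − (Σs)²)(nΣt² − (Σt)²)]
Numerator: 6×4721 − 176×154 = 1222
Denominator: √[(31404 − 30976)(28104 − 23716)] = √[428 × 4388] = 1370.4248
r = 1222 / 1370.4248 ≈ 0.892

0.892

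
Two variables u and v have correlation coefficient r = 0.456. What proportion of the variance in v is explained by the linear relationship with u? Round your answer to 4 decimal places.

0.2079

r² = (0.456)² = 0.2079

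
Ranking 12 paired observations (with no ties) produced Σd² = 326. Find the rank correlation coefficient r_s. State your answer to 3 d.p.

ρ = 1 − 6Σd² / [n(n²−1)] = 1 − 6×326 / (12×143)
  = 1 − 1956/1716 = 1 − 1.1399 ≈ -0.140

-0.140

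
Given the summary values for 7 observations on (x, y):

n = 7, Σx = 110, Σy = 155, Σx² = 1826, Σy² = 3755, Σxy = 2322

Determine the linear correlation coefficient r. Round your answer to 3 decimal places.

-0.641

r = (nΣxy − ΣxΣy) / √[(nΣx² − (Σx)²)(nΣy² − (Σy)²)]
Numerator: 7×2322 − 110×155 = -796
Denominator: √[(12782 − 12100)(26285 − 24025)] = √[682 × 2260] = 1241.4991
r = -796 / 1241.4991 ≈ -0.641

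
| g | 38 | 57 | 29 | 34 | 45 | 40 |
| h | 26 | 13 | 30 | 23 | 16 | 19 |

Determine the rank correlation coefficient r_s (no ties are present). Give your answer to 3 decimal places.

Rank g: 3, 6, 1, 2, 5, 4
Rank h: 5, 1, 6, 4, 2, 3
d = rank(g) − rank(h): -2, 5, -5, -2, 3, 1; Σd² = 68
ρ = 1 − 6Σd² / [n(n²−1)] = 1 − 6×68 / (6×35) = 1 − 408/210 ≈ -0.943

-0.943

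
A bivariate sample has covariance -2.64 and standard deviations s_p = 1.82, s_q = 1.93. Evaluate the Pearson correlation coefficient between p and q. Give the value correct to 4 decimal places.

r = Cov(p,q) / (s_p · s_q) = -2.64 / (1.82 × 1.93)
  = -2.64 / 3.5126 ≈ -0.7516

-0.7516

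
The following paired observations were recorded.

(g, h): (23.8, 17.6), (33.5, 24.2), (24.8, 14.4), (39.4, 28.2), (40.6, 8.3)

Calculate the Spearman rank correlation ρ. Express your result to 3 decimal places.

Rank g: 1, 3, 2, 4, 5
Rank h: 3, 4, 2, 5, 1
d = rank(g) − rank(h): -2, -1, 0, -1, 4; Σd² = 22
ρ = 1 − 6Σd² / [n(n²−1)] = 1 − 6×22 / (5×24) = 1 − 132/120 ≈ -0.100

-0.100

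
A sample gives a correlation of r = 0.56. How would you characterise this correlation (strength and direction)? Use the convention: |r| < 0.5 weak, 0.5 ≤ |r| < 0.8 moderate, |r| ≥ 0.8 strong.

r = 0.56 > 0 so the relationship is positive.
|r| = 0.56, which falls in the moderate range.

moderate positive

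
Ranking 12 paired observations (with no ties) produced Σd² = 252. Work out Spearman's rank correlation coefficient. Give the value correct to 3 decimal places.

0.119

ρ = 1 − 6Σd² / [n(n²−1)] = 1 − 6×252 / (12×143)
  = 1 − 1512/1716 = 1 − 0.8811 ≈ 0.119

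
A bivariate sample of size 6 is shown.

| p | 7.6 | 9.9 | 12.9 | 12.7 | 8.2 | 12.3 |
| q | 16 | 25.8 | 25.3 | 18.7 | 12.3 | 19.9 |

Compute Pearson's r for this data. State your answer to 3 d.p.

n = 6, Σp = 63.6, Σq = 118, Σp² = 702, Σq² = 2458.72, Σpq = 1286.51
nΣpq − ΣpΣq = 7719.06 − 7504.8 = 214.26
nΣp² − (Σp)² = 4212 − 4044.96 = 167.04; nΣq² − (Σq)² = 14752.32 − 13924 = 828.32
r = 214.26 / √(167.04 × 828.32) = 214.26 / 371.9712 ≈ 0.576

0.576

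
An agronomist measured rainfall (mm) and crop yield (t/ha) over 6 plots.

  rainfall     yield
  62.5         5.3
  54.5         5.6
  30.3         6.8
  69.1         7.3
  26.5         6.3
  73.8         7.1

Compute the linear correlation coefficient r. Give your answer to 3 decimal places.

n = 6, Σx = 316.7, Σy = 38.4, Σx² = 18718.09, Σy² = 249.08, Σxy = 2037.85
nΣxy − ΣxΣy = 12227.1 − 12161.28 = 65.82
nΣx² − (Σx)² = 112308.54 − 100298.89 = 12009.65; nΣy² − (Σy)² = 1494.48 − 1474.56 = 19.92
r = 65.82 / √(12009.65 × 19.92) = 65.82 / 489.1137 ≈ 0.135

0.135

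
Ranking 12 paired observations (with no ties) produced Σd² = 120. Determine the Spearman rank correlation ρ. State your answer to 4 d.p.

ρ = 1 − 6Σd² / [n(n²−1)] = 1 − 6×120 / (12×143)
  = 1 − 720/1716 = 1 − 0.41958 ≈ 0.5804

0.5804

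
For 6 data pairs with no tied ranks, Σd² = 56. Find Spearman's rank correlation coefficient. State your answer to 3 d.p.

ρ = 1 − 6Σd² / [n(n²−1)] = 1 − 6×56 / (6×35)
  = 1 − 336/210 = 1 − 1.6000 ≈ -0.600

-0.600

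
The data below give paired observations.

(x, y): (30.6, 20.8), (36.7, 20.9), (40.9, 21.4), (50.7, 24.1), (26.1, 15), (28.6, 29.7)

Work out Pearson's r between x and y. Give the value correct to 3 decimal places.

n = 6, Σx = 213.6, Σy = 131.9, Σx² = 8025.72, Σy² = 3015.31, Σxy = 4741.56
nΣxy − ΣxΣy = 28449.36 − 28173.84 = 275.52
nΣx² − (Σx)² = 48154.32 − 45624.96 = 2529.36; nΣy² − (Σy)² = 18091.86 − 17397.61 = 694.25
r = 275.52 / √(2529.36 × 694.25) = 275.52 / 1325.1446 ≈ 0.208

0.208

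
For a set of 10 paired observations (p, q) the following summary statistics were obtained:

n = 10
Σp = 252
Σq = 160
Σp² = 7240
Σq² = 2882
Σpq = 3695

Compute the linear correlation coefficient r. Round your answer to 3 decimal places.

-0.630

r = (nΣpq − ΣpΣq) / √[(nΣp² − (Σp)²)(nΣq² − (Σq)²)]
Numerator: 10×3695 − 252×160 = -3370
Denominator: √[(72400 − 63504)(28820 − 25600)] = √[8896 × 3220] = 5352.1136
r = -3370 / 5352.1136 ≈ -0.630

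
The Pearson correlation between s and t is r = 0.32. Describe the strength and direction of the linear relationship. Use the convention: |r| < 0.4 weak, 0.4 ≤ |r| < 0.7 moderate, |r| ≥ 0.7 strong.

r = 0.32 > 0 so the relationship is positive.
|r| = 0.32, which falls in the weak range.

weak positive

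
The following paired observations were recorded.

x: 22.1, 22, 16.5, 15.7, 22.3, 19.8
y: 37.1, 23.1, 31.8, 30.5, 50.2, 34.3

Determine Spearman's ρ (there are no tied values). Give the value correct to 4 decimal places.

Rank x: 5, 4, 2, 1, 6, 3
Rank y: 5, 1, 3, 2, 6, 4
d = rank(x) − rank(y): 0, 3, -1, -1, 0, -1; Σd² = 12
ρ = 1 − 6Σd² / [n(n²−1)] = 1 − 6×12 / (6×35) = 1 − 72/210 ≈ 0.6571

0.6571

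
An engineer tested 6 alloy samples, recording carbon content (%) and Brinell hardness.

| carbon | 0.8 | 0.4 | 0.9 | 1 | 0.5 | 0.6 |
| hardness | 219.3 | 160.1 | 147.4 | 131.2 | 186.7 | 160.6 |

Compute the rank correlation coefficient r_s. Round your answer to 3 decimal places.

-0.486

Rank carbon: 4, 1, 5, 6, 2, 3
Rank hardness: 6, 3, 2, 1, 5, 4
d = rank(carbon) − rank(hardness): -2, -2, 3, 5, -3, -1; Σd² = 52
ρ = 1 − 6Σd² / [n(n²−1)] = 1 − 6×52 / (6×35) = 1 − 312/210 ≈ -0.486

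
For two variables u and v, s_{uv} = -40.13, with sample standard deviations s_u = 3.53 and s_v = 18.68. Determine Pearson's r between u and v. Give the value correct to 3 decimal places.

r = Cov(u,v) / (s_u · s_v) = -40.13 / (3.53 × 18.68)
  = -40.13 / 65.9404 ≈ -0.609

-0.609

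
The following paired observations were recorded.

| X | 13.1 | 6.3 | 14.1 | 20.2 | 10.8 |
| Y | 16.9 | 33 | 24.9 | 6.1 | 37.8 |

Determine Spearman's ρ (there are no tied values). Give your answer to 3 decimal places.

-0.800

Rank X: 3, 1, 4, 5, 2
Rank Y: 2, 4, 3, 1, 5
d = rank(X) − rank(Y): 1, -3, 1, 4, -3; Σd² = 36
ρ = 1 − 6Σd² / [n(n²−1)] = 1 − 6×36 / (5×24) = 1 − 216/120 ≈ -0.800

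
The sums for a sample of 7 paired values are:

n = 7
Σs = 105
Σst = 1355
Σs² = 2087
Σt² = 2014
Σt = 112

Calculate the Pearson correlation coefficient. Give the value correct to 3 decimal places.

r = (nΣst − ΣsΣt) / √[(nΣs² − (Σs)²)(nΣt² − (Σt)²)]
Numerator: 7×1355 − 105×112 = -2275
Denominator: √[(14609 − 11025)(14098 − 12544)] = √[3584 × 1554] = 2359.9864
r = -2275 / 2359.9864 ≈ -0.964

-0.964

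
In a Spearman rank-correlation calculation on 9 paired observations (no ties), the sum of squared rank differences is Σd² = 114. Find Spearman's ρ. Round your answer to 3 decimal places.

ρ = 1 − 6Σd² / [n(n²−1)] = 1 − 6×114 / (9×80)
  = 1 − 684/720 = 1 − 0.9500 ≈ 0.050

0.050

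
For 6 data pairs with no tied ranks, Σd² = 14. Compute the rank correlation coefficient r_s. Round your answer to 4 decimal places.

ρ = 1 − 6Σd² / [n(n²−1)] = 1 − 6×14 / (6×35)
  = 1 − 84/210 = 1 − 0.40000 ≈ 0.6000

0.6000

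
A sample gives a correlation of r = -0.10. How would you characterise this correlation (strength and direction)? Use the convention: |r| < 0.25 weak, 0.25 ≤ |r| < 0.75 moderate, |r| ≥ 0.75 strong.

r = -0.10 < 0 so the relationship is negative.
|r| = 0.10, which falls in the weak range.

weak negative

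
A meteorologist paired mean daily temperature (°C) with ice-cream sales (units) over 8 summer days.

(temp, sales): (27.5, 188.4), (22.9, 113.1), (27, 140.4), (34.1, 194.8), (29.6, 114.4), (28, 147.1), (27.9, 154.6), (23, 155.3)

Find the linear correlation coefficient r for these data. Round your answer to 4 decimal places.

0.4958

n = 8, Σx = 220, Σy = 1208.1, Σx² = 6140.04, Σy² = 188690.39, Σxy = 33594.75
nΣxy − ΣxΣy = 268758 − 265782 = 2976
nΣx² − (Σx)² = 49120.32 − 48400 = 720.32; nΣy² − (Σy)² = 1509523.12 − 1459505.61 = 50017.51
r = 2976 / √(720.32 × 50017.51) = 2976 / 6002.3839 ≈ 0.4958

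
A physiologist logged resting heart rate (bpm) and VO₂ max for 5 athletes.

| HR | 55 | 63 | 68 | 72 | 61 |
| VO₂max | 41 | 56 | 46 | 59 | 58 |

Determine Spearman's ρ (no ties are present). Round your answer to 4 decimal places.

Rank HR: 1, 3, 4, 5, 2
Rank VO₂max: 1, 3, 2, 5, 4
d = rank(HR) − rank(VO₂max): 0, 0, 2, 0, -2; Σd² = 8
ρ = 1 − 6Σd² / [n(n²−1)] = 1 − 6×8 / (5×24) = 1 − 48/120 ≈ 0.6000

0.6000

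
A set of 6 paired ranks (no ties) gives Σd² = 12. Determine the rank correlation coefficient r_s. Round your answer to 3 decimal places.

ρ = 1 − 6Σd² / [n(n²−1)] = 1 − 6×12 / (6×35)
  = 1 − 72/210 = 1 − 0.3429 ≈ 0.657

0.657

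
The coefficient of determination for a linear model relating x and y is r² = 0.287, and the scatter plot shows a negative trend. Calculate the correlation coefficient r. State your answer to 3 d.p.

-0.536

|r| = √0.287 = 0.536
The association is negative, so r = −0.536.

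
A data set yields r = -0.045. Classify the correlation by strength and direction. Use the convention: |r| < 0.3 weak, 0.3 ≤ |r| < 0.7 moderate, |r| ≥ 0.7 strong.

r = -0.045 < 0 so the relationship is negative.
|r| = 0.045, which falls in the weak range.

weak negative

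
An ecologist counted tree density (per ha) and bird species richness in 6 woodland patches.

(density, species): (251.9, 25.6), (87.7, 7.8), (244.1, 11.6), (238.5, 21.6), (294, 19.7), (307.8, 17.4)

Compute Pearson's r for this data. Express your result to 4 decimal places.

0.6403

n = 6, Σx = 1424, Σy = 103.7, Σx² = 368788.8, Σy² = 2008.17, Σxy = 26263.38
nΣxy − ΣxΣy = 157580.28 − 147668.8 = 9911.48
nΣx² − (Σx)² = 2212732.8 − 2027776 = 184956.8; nΣy² − (Σy)² = 12049.02 − 10753.69 = 1295.33
r = 9911.48 / √(184956.8 × 1295.33) = 9911.48 / 15478.3750 ≈ 0.6403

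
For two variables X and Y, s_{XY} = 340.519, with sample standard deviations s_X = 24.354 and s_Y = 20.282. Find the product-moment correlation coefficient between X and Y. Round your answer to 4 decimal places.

0.6894

r = Cov(X,Y) / (s_X · s_Y) = 340.519 / (24.354 × 20.282)
  = 340.519 / 493.9478 ≈ 0.6894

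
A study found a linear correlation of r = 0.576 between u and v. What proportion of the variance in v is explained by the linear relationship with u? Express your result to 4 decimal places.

r² = (0.576)² = 0.3318

0.3318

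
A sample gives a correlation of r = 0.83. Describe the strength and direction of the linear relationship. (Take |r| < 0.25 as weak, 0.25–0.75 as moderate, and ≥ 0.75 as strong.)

r = 0.83 > 0 so the relationship is positive.
|r| = 0.83, which falls in the strong range.

strong positive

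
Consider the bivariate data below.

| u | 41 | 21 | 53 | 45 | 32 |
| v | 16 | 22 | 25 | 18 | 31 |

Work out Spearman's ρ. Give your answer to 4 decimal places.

-0.1000

Rank u: 3, 1, 5, 4, 2
Rank v: 1, 3, 4, 2, 5
d = rank(u) − rank(v): 2, -2, 1, 2, -3; Σd² = 22
ρ = 1 − 6Σd² / [n(n²−1)] = 1 − 6×22 / (5×24) = 1 − 132/120 ≈ -0.1000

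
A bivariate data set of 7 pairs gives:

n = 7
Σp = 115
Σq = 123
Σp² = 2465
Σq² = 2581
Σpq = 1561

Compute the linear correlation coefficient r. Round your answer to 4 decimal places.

-0.9352

r = (nΣpq − ΣpΣq) / √[(nΣp² − (Σp)²)(nΣq² − (Σq)²)]
Numerator: 7×1561 − 115×123 = -3218
Denominator: √[(17255 − 13225)(18067 − 15129)] = √[4030 × 2938] = 3440.9505
r = -3218 / 3440.9505 ≈ -0.9352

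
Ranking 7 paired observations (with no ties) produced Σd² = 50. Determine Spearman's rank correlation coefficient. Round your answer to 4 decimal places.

0.1071

ρ = 1 − 6Σd² / [n(n²−1)] = 1 − 6×50 / (7×48)
  = 1 − 300/336 = 1 − 0.89286 ≈ 0.1071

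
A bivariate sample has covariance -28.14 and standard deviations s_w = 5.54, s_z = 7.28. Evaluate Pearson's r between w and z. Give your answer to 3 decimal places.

r = Cov(w,z) / (s_w · s_z) = -28.14 / (5.54 × 7.28)
  = -28.14 / 40.3312 ≈ -0.698

-0.698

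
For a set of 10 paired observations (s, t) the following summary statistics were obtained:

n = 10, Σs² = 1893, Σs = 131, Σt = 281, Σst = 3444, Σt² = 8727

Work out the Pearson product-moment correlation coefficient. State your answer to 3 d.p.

-0.618

r = (nΣst − ΣsΣt) / √[(nΣs² − (Σs)²)(nΣt² − (Σt)²)]
Numerator: 10×3444 − 131×281 = -2371
Denominator: √[(18930 − 17161)(87270 − 78961)] = √[1769 × 8309] = 3833.8781
r = -2371 / 3833.8781 ≈ -0.618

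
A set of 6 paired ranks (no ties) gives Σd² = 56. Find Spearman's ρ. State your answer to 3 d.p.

ρ = 1 − 6Σd² / [n(n²−1)] = 1 − 6×56 / (6×35)
  = 1 − 336/210 = 1 − 1.6000 ≈ -0.600

-0.600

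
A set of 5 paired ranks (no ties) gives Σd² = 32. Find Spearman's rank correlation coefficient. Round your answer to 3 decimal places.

ρ = 1 − 6Σd² / [n(n²−1)] = 1 − 6×32 / (5×24)
  = 1 − 192/120 = 1 − 1.6000 ≈ -0.600

-0.600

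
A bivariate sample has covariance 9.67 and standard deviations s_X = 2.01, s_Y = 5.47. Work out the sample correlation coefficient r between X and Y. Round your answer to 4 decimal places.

r = Cov(X,Y) / (s_X · s_Y) = 9.67 / (2.01 × 5.47)
  = 9.67 / 10.9947 ≈ 0.8795

0.8795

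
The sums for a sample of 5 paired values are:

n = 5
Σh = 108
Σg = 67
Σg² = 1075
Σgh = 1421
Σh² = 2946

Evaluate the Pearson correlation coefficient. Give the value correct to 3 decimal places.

r = (nΣgh − ΣgΣh) / √[(nΣg² − (Σg)²)(nΣh² − (Σh)²)]
Numerator: 5×1421 − 67×108 = -131
Denominator: √[(5375 − 4489)(14730 − 11664)] = √[886 × 3066] = 1648.1735
r = -131 / 1648.1735 ≈ -0.079

-0.079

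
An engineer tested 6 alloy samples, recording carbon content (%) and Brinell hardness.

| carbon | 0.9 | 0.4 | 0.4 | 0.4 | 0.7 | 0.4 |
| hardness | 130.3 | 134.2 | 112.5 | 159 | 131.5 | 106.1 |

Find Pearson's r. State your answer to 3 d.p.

n = 6, Σx = 3.2, Σy = 773.6, Σx² = 1.94, Σy² = 101474.44, Σxy = 414.04
nΣxy − ΣxΣy = 2484.24 − 2475.52 = 8.72
nΣx² − (Σx)² = 11.64 − 10.24 = 1.4; nΣy² − (Σy)² = 608846.64 − 598456.96 = 10389.68
r = 8.72 / √(1.4 × 10389.68) = 8.72 / 120.6049 ≈ 0.072

0.072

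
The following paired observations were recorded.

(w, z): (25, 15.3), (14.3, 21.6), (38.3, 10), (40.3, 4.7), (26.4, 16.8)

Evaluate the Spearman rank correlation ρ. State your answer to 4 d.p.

-0.9000

Rank w: 2, 1, 4, 5, 3
Rank z: 3, 5, 2, 1, 4
d = rank(w) − rank(z): -1, -4, 2, 4, -1; Σd² = 38
ρ = 1 − 6Σd² / [n(n²−1)] = 1 − 6×38 / (5×24) = 1 − 228/120 ≈ -0.9000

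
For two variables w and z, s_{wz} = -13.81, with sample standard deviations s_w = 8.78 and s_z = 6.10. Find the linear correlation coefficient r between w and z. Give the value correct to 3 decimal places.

-0.258

r = Cov(w,z) / (s_w · s_z) = -13.81 / (8.78 × 6.10)
  = -13.81 / 53.5580 ≈ -0.258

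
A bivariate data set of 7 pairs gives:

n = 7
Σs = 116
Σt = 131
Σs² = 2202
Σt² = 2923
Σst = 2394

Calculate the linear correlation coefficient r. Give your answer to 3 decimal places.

0.614

r = (nΣst − ΣsΣt) / √[(nΣs² − (Σs)²)(nΣt² − (Σt)²)]
Numerator: 7×2394 − 116×131 = 1562
Denominator: √[(15414 − 13456)(20461 − 17161)] = √[1958 × 3300] = 2541.9284
r = 1562 / 2541.9284 ≈ 0.614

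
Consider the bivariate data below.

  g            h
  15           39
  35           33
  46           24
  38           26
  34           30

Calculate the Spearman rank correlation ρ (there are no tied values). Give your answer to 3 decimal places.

-0.900

Rank g: 1, 3, 5, 4, 2
Rank h: 5, 4, 1, 2, 3
d = rank(g) − rank(h): -4, -1, 4, 2, -1; Σd² = 38
ρ = 1 − 6Σd² / [n(n²−1)] = 1 − 6×38 / (5×24) = 1 − 228/120 ≈ -0.900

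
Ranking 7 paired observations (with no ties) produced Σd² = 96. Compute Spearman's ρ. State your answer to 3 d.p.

-0.714

ρ = 1 − 6Σd² / [n(n²−1)] = 1 − 6×96 / (7×48)
  = 1 − 576/336 = 1 − 1.7143 ≈ -0.714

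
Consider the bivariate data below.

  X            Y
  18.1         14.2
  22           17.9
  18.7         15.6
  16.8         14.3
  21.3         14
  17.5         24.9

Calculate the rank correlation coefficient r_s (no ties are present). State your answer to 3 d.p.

Rank X: 3, 6, 4, 1, 5, 2
Rank Y: 2, 5, 4, 3, 1, 6
d = rank(X) − rank(Y): 1, 1, 0, -2, 4, -4; Σd² = 38
ρ = 1 − 6Σd² / [n(n²−1)] = 1 − 6×38 / (6×35) = 1 − 228/210 ≈ -0.086

-0.086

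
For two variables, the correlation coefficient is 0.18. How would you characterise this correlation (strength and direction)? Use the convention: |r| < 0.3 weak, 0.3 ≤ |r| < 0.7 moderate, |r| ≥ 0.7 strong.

weak positive

r = 0.18 > 0 so the relationship is positive.
|r| = 0.18, which falls in the weak range.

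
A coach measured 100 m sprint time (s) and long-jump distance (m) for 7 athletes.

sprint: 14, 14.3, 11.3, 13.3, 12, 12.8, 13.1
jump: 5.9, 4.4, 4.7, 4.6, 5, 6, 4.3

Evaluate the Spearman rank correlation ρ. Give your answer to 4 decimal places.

Rank sprint: 6, 7, 1, 5, 2, 3, 4
Rank jump: 6, 2, 4, 3, 5, 7, 1
d = rank(sprint) − rank(jump): 0, 5, -3, 2, -3, -4, 3; Σd² = 72
ρ = 1 − 6Σd² / [n(n²−1)] = 1 − 6×72 / (7×48) = 1 − 432/336 ≈ -0.2857

-0.2857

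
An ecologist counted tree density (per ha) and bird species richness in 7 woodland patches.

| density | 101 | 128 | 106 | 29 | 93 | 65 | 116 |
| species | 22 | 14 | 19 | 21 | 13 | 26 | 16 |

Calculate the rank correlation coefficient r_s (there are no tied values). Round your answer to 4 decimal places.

-0.5000

Rank density: 4, 7, 5, 1, 3, 2, 6
Rank species: 6, 2, 4, 5, 1, 7, 3
d = rank(density) − rank(species): -2, 5, 1, -4, 2, -5, 3; Σd² = 84
ρ = 1 − 6Σd² / [n(n²−1)] = 1 − 6×84 / (7×48) = 1 − 504/336 ≈ -0.5000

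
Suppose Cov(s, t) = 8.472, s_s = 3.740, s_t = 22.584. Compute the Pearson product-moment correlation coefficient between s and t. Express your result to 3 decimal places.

r = Cov(s,t) / (s_s · s_t) = 8.472 / (3.740 × 22.584)
  = 8.472 / 84.4642 ≈ 0.100

0.100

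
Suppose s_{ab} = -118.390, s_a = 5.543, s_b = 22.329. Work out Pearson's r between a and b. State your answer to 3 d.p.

r = Cov(a,b) / (s_a · s_b) = -118.390 / (5.543 × 22.329)
  = -118.390 / 123.7696 ≈ -0.957

-0.957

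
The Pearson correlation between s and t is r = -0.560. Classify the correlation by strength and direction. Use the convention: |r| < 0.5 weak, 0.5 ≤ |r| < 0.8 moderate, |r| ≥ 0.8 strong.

moderate negative

r = -0.560 < 0 so the relationship is negative.
|r| = 0.560, which falls in the moderate range.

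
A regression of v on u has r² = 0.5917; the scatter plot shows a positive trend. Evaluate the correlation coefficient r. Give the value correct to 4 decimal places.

|r| = √0.5917 = 0.7692
The association is positive, so r = 0.7692.

0.7692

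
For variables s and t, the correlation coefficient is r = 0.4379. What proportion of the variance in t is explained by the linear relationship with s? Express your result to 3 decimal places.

0.192

r² = (0.4379)² = 0.192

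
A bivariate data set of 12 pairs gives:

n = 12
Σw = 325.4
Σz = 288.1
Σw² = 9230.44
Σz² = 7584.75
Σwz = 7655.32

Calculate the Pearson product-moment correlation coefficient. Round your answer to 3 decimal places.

-0.301

r = (nΣwz − ΣwΣz) / √[(nΣw² − (Σw)²)(nΣz² − (Σz)²)]
Numerator: 12×7655.32 − 325.4×288.1 = -1883.9
Denominator: √[(110765.28 − 105885.16)(91017 − 83001.61)] = √[4880.12 × 8015.39] = 6254.2837
r = -1883.9 / 6254.2837 ≈ -0.301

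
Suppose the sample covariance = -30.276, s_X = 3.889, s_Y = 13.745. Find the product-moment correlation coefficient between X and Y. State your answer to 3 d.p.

-0.566

r = Cov(X,Y) / (s_X · s_Y) = -30.276 / (3.889 × 13.745)
  = -30.276 / 53.4543 ≈ -0.566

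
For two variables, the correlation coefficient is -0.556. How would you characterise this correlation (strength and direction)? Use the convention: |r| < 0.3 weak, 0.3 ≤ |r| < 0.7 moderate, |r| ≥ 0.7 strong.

r = -0.556 < 0 so the relationship is negative.
|r| = 0.556, which falls in the moderate range.

moderate negative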